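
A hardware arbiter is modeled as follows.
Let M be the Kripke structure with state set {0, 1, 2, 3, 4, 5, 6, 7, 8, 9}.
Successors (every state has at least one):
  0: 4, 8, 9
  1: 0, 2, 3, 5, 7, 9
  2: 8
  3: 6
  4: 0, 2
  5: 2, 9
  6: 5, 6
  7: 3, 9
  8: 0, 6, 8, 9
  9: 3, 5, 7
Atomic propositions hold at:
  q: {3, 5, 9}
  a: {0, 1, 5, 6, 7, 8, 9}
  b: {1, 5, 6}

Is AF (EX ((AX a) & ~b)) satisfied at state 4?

Yes

Sat(AX a) = {s : every successor in {0, 1, 5, 6, 7, 8, 9}} = {2, 3, 6, 8}
Sat(~b) = {0, 2, 3, 4, 7, 8, 9}
Sat((AX a) & ~b) = {2, 3, 8}
Sat(EX ((AX a) & ~b)) = {s : some successor in {2, 3, 8}} = {0, 1, 2, 4, 5, 7, 8, 9}
AF (EX ((AX a) & ~b)): least fixpoint, start Z0 = {0, 1, 2, 4, 5, 7, 8, 9}, add states with every successor in Z. Already a fixed point.
Sat(AF (EX ((AX a) & ~b))) = {0, 1, 2, 4, 5, 7, 8, 9}
4 ∈ Sat(AF (EX ((AX a) & ~b))) = {0, 1, 2, 4, 5, 7, 8, 9}, so the formula holds at 4.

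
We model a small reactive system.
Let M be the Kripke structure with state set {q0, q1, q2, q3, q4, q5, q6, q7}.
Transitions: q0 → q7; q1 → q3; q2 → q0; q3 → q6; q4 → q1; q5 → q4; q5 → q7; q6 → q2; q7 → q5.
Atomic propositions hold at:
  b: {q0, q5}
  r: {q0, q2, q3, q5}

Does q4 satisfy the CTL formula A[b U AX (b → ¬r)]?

Yes

Sat(¬r) = {q1, q4, q6, q7}
Sat(b → ¬r) = {q1, q2, q3, q4, q6, q7}
Sat(AX (b → ¬r)) = {s : every successor in {q1, q2, q3, q4, q6, q7}} = {q0, q1, q3, q4, q5, q6}
A[b U AX (b → ¬r)]: least fixpoint, start Z0 = Sat(AX (b → ¬r)) = {q0, q1, q3, q4, q5, q6}, add states in Sat(b) with every successor in Z. Already a fixed point.
Sat(A[b U AX (b → ¬r)]) = {q0, q1, q3, q4, q5, q6}
q4 ∈ Sat(A[b U AX (b → ¬r)]) = {q0, q1, q3, q4, q5, q6}, so the formula holds at q4.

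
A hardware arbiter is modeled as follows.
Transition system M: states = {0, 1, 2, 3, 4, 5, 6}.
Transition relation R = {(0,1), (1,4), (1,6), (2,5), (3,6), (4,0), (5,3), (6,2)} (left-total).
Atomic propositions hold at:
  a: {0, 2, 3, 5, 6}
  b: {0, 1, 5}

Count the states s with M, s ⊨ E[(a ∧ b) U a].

5

Sat(a ∧ b) = {0, 5}
E[(a ∧ b) U a]: least fixpoint, start Z0 = Sat(a) = {0, 2, 3, 5, 6}, add states in Sat(a ∧ b) with some successor in Z. Already a fixed point.
Sat(E[(a ∧ b) U a]) = {0, 2, 3, 5, 6}
|Sat(E[(a ∧ b) U a])| = |{0, 2, 3, 5, 6}| = 5.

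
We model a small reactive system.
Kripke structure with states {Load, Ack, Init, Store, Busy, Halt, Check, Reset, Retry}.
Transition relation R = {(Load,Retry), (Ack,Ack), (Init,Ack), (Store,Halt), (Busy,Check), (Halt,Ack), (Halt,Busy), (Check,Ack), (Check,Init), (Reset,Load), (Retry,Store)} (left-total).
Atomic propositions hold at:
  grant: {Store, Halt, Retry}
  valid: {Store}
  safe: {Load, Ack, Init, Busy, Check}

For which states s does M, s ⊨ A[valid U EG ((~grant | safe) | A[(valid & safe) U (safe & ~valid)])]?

{Ack, Init, Busy, Check}

Sat(~grant) = {Load, Ack, Init, Busy, Check, Reset}
Sat(~grant | safe) = {Load, Ack, Init, Busy, Check, Reset}
Sat(valid & safe) = ∅
Sat(~valid) = {Load, Ack, Init, Busy, Halt, Check, Reset, Retry}
Sat(safe & ~valid) = {Load, Ack, Init, Busy, Check}
A[(valid & safe) U (safe & ~valid)]: least fixpoint, start Z0 = Sat((safe & ~valid)) = {Load, Ack, Init, Busy, Check}, add states in Sat(valid & safe) with every successor in Z. Already a fixed point.
Sat(A[(valid & safe) U (safe & ~valid)]) = {Load, Ack, Init, Busy, Check}
Sat((~grant | safe) | A[(valid & safe) U (safe & ~valid)]) = {Load, Ack, Init, Busy, Check, Reset}
EG ((~grant | safe) | A[(valid & safe) U (safe & ~valid)]): greatest fixpoint, start Z0 = {Load, Ack, Init, Busy, Check, Reset}, keep only states in Sat with some successor in Z. Z1 = {Ack, Init, Busy, Check, Reset}; Z2 = {Ack, Init, Busy, Check}; fixed.
Sat(EG ((~grant | safe) | A[(valid & safe) U (safe & ~valid)])) = {Ack, Init, Busy, Check}
A[valid U EG ((~grant | safe) | A[(valid & safe) U (safe & ~valid)])]: least fixpoint, start Z0 = Sat(EG ((~grant | safe) | A[(valid & safe) U (safe & ~valid)])) = {Ack, Init, Busy, Check}, add states in Sat(valid) with every successor in Z. Already a fixed point.
Sat(A[valid U EG ((~grant | safe) | A[(valid & safe) U (safe & ~valid)])]) = {Ack, Init, Busy, Check}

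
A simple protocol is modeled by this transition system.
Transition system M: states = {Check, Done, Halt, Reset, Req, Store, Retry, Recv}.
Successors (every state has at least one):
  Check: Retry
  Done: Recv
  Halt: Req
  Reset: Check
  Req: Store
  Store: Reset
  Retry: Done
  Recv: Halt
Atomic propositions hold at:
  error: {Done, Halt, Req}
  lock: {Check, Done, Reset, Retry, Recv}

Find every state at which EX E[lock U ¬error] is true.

{Check, Done, Reset, Req, Store, Retry}

Sat(¬error) = {Check, Reset, Store, Retry, Recv}
E[lock U ¬error]: least fixpoint, start Z0 = Sat(¬error) = {Check, Reset, Store, Retry, Recv}, add states in Sat(lock) with some successor in Z. Z1 = {Check, Done, Reset, Store, Retry, Recv}; fixed.
Sat(E[lock U ¬error]) = {Check, Done, Reset, Store, Retry, Recv}
Sat(EX E[lock U ¬error]) = {s : some successor in {Check, Done, Reset, Store, Retry, Recv}} = {Check, Done, Reset, Req, Store, Retry}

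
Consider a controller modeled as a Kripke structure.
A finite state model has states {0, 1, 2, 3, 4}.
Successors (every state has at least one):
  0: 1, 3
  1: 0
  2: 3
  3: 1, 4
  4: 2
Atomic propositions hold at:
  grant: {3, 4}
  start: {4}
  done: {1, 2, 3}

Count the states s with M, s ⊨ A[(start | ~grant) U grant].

Sat(~grant) = {0, 1, 2}
Sat(start | ~grant) = {0, 1, 2, 4}
A[(start | ~grant) U grant]: least fixpoint, start Z0 = Sat(grant) = {3, 4}, add states in Sat(start | ~grant) with every successor in Z. Z1 = {2, 3, 4}; fixed.
Sat(A[(start | ~grant) U grant]) = {2, 3, 4}
|Sat(A[(start | ~grant) U grant])| = |{2, 3, 4}| = 3.

3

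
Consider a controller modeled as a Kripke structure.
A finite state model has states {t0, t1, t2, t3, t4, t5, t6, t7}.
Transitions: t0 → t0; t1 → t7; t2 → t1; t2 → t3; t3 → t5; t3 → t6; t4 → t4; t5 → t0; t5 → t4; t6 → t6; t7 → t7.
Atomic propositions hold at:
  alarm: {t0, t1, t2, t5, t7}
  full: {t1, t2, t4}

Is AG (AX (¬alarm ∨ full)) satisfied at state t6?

Yes

Sat(¬alarm) = {t3, t4, t6}
Sat(¬alarm ∨ full) = {t1, t2, t3, t4, t6}
Sat(AX (¬alarm ∨ full)) = {s : every successor in {t1, t2, t3, t4, t6}} = {t2, t4, t6}
AG (AX (¬alarm ∨ full)): greatest fixpoint, start Z0 = {t2, t4, t6}, keep only states in Sat with every successor in Z. Z1 = {t4, t6}; fixed.
Sat(AG (AX (¬alarm ∨ full))) = {t4, t6}
t6 ∈ Sat(AG (AX (¬alarm ∨ full))) = {t4, t6}, so the formula holds at t6.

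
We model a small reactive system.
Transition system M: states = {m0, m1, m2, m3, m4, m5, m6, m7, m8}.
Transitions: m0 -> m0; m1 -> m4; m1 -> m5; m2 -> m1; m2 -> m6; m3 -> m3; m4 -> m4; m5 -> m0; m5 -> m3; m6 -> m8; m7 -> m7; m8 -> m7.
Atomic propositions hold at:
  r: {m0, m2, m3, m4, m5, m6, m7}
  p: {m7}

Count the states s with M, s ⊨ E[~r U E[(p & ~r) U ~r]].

Sat(~r) = {m1, m8}
Sat(p & ~r) = ∅
E[(p & ~r) U ~r]: least fixpoint, start Z0 = Sat(~r) = {m1, m8}, add states in Sat(p & ~r) with some successor in Z. Already a fixed point.
Sat(E[(p & ~r) U ~r]) = {m1, m8}
E[~r U E[(p & ~r) U ~r]]: least fixpoint, start Z0 = Sat(E[(p & ~r) U ~r]) = {m1, m8}, add states in Sat(~r) with some successor in Z. Already a fixed point.
Sat(E[~r U E[(p & ~r) U ~r]]) = {m1, m8}
|Sat(E[~r U E[(p & ~r) U ~r]])| = |{m1, m8}| = 2.

2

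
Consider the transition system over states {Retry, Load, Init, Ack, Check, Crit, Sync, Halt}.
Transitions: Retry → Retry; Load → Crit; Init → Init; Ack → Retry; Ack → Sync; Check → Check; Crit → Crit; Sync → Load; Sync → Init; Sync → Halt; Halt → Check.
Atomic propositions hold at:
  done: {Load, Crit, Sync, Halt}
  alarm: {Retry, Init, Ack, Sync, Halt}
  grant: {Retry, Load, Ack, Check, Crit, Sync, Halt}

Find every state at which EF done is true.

EF done: least fixpoint, start Z0 = {Load, Crit, Sync, Halt}, add states with some successor in Z. Z1 = {Load, Ack, Crit, Sync, Halt}; fixed.
Sat(EF done) = {Load, Ack, Crit, Sync, Halt}

{Load, Ack, Crit, Sync, Halt}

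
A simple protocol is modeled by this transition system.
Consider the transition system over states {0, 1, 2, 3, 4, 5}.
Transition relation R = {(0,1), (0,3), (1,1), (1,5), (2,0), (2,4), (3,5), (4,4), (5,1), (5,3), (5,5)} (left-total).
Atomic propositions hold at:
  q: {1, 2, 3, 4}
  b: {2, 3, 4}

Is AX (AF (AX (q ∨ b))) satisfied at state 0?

Sat(q ∨ b) = {1, 2, 3, 4}
Sat(AX (q ∨ b)) = {s : every successor in {1, 2, 3, 4}} = {0, 4}
AF (AX (q ∨ b)): least fixpoint, start Z0 = {0, 4}, add states with every successor in Z. Z1 = {0, 2, 4}; fixed.
Sat(AF (AX (q ∨ b))) = {0, 2, 4}
Sat(AX (AF (AX (q ∨ b)))) = {s : every successor in {0, 2, 4}} = {2, 4}
0 ∉ Sat(AX (AF (AX (q ∨ b)))) = {2, 4}, so the formula does not hold at 0.

No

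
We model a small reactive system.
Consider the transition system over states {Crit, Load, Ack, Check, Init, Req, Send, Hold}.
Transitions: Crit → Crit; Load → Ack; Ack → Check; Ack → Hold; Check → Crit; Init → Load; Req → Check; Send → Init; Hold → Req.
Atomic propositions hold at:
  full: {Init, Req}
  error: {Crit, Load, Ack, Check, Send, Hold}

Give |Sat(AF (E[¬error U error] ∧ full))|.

Sat(¬error) = {Init, Req}
E[¬error U error]: least fixpoint, start Z0 = Sat(error) = {Crit, Load, Ack, Check, Send, Hold}, add states in Sat(¬error) with some successor in Z. Z1 = {Crit, Load, Ack, Check, Init, Req, Send, Hold}; fixed.
Sat(E[¬error U error]) = {Crit, Load, Ack, Check, Init, Req, Send, Hold}
Sat(E[¬error U error] ∧ full) = {Init, Req}
AF (E[¬error U error] ∧ full): least fixpoint, start Z0 = {Init, Req}, add states with every successor in Z. Z1 = {Init, Req, Send, Hold}; fixed.
Sat(AF (E[¬error U error] ∧ full)) = {Init, Req, Send, Hold}
|Sat(AF (E[¬error U error] ∧ full))| = |{Init, Req, Send, Hold}| = 4.

4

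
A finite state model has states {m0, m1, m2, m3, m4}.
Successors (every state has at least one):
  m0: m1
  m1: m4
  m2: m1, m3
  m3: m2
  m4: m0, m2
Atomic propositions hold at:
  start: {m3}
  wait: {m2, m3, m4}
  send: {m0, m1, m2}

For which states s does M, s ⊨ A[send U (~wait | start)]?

{m0, m1, m2, m3}

Sat(~wait) = {m0, m1}
Sat(~wait | start) = {m0, m1, m3}
A[send U (~wait | start)]: least fixpoint, start Z0 = Sat((~wait | start)) = {m0, m1, m3}, add states in Sat(send) with every successor in Z. Z1 = {m0, m1, m2, m3}; fixed.
Sat(A[send U (~wait | start)]) = {m0, m1, m2, m3}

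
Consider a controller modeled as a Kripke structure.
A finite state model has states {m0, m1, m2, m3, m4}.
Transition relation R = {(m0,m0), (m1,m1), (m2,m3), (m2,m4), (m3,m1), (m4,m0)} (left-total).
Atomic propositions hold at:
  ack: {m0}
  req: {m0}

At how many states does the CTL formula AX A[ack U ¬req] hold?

3

Sat(¬req) = {m1, m2, m3, m4}
A[ack U ¬req]: least fixpoint, start Z0 = Sat(¬req) = {m1, m2, m3, m4}, add states in Sat(ack) with every successor in Z. Already a fixed point.
Sat(A[ack U ¬req]) = {m1, m2, m3, m4}
Sat(AX A[ack U ¬req]) = {s : every successor in {m1, m2, m3, m4}} = {m1, m2, m3}
|Sat(AX A[ack U ¬req])| = |{m1, m2, m3}| = 3.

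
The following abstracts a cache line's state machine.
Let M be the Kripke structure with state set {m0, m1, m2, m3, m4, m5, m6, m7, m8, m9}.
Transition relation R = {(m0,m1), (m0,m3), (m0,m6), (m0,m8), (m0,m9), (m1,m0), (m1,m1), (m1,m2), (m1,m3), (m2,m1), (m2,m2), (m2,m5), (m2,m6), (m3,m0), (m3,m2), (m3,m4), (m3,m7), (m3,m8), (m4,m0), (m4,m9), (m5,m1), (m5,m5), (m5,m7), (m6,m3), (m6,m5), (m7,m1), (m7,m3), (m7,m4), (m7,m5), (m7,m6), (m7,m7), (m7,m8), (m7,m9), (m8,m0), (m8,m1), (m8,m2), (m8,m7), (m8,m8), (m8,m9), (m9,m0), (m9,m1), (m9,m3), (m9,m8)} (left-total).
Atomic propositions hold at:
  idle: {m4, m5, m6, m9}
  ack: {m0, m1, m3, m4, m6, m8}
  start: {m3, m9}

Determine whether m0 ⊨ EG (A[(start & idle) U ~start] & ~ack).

Sat(start & idle) = {m9}
Sat(~start) = {m0, m1, m2, m4, m5, m6, m7, m8}
A[(start & idle) U ~start]: least fixpoint, start Z0 = Sat(~start) = {m0, m1, m2, m4, m5, m6, m7, m8}, add states in Sat(start & idle) with every successor in Z. Already a fixed point.
Sat(A[(start & idle) U ~start]) = {m0, m1, m2, m4, m5, m6, m7, m8}
Sat(~ack) = {m2, m5, m7, m9}
Sat(A[(start & idle) U ~start] & ~ack) = {m2, m5, m7}
EG (A[(start & idle) U ~start] & ~ack): greatest fixpoint, start Z0 = {m2, m5, m7}, keep only states in Sat with some successor in Z. Already a fixed point.
Sat(EG (A[(start & idle) U ~start] & ~ack)) = {m2, m5, m7}
m0 ∉ Sat(EG (A[(start & idle) U ~start] & ~ack)) = {m2, m5, m7}, so the formula does not hold at m0.

No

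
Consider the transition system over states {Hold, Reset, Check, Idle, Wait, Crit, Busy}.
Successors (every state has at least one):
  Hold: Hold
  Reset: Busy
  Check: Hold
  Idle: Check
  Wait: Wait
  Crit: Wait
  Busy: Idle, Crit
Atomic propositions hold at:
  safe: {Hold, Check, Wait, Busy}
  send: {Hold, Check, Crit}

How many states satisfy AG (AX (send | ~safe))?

3

Sat(~safe) = {Reset, Idle, Crit}
Sat(send | ~safe) = {Hold, Reset, Check, Idle, Crit}
Sat(AX (send | ~safe)) = {s : every successor in {Hold, Reset, Check, Idle, Crit}} = {Hold, Check, Idle, Busy}
AG (AX (send | ~safe)): greatest fixpoint, start Z0 = {Hold, Check, Idle, Busy}, keep only states in Sat with every successor in Z. Z1 = {Hold, Check, Idle}; fixed.
Sat(AG (AX (send | ~safe))) = {Hold, Check, Idle}
|Sat(AG (AX (send | ~safe)))| = |{Hold, Check, Idle}| = 3.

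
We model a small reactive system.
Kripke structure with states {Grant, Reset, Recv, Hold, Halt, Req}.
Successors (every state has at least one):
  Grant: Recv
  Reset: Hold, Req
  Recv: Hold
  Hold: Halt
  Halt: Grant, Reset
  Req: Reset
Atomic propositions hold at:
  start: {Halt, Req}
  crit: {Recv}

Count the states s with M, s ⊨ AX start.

1

Sat(AX start) = {s : every successor in {Halt, Req}} = {Hold}
|Sat(AX start)| = |{Hold}| = 1.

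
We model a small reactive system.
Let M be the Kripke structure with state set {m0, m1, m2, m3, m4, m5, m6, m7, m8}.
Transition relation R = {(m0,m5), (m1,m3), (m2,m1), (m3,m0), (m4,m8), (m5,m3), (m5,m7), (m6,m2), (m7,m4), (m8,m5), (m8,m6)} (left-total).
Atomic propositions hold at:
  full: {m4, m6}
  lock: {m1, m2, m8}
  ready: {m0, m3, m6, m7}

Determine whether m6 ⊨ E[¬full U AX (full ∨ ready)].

Sat(¬full) = {m0, m1, m2, m3, m5, m7, m8}
Sat(full ∨ ready) = {m0, m3, m4, m6, m7}
Sat(AX (full ∨ ready)) = {s : every successor in {m0, m3, m4, m6, m7}} = {m1, m3, m5, m7}
E[¬full U AX (full ∨ ready)]: least fixpoint, start Z0 = Sat(AX (full ∨ ready)) = {m1, m3, m5, m7}, add states in Sat(¬full) with some successor in Z. Z1 = {m0, m1, m2, m3, m5, m7, m8}; fixed.
Sat(E[¬full U AX (full ∨ ready)]) = {m0, m1, m2, m3, m5, m7, m8}
m6 ∉ Sat(E[¬full U AX (full ∨ ready)]) = {m0, m1, m2, m3, m5, m7, m8}, so the formula does not hold at m6.

No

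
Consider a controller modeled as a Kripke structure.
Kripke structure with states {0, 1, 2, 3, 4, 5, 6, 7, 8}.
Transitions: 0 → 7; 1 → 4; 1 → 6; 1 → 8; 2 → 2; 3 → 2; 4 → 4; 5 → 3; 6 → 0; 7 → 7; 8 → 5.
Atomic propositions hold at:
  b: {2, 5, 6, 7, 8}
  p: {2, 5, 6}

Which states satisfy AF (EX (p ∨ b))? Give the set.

{0, 1, 2, 3, 5, 6, 7, 8}

Sat(p ∨ b) = {2, 5, 6, 7, 8}
Sat(EX (p ∨ b)) = {s : some successor in {2, 5, 6, 7, 8}} = {0, 1, 2, 3, 7, 8}
AF (EX (p ∨ b)): least fixpoint, start Z0 = {0, 1, 2, 3, 7, 8}, add states with every successor in Z. Z1 = {0, 1, 2, 3, 5, 6, 7, 8}; fixed.
Sat(AF (EX (p ∨ b))) = {0, 1, 2, 3, 5, 6, 7, 8}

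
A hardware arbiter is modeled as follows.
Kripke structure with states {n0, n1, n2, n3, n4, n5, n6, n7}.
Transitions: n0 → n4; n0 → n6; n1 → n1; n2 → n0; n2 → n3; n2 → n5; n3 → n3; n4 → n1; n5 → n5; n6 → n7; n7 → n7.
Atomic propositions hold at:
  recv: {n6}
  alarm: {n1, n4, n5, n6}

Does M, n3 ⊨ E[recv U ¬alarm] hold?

Yes

Sat(¬alarm) = {n0, n2, n3, n7}
E[recv U ¬alarm]: least fixpoint, start Z0 = Sat(¬alarm) = {n0, n2, n3, n7}, add states in Sat(recv) with some successor in Z. Z1 = {n0, n2, n3, n6, n7}; fixed.
Sat(E[recv U ¬alarm]) = {n0, n2, n3, n6, n7}
n3 ∈ Sat(E[recv U ¬alarm]) = {n0, n2, n3, n6, n7}, so the formula holds at n3.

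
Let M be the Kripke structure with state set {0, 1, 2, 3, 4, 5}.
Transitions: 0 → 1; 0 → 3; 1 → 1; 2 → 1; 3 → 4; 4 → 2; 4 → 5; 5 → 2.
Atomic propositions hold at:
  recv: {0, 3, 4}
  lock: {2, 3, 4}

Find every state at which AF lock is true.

AF lock: least fixpoint, start Z0 = {2, 3, 4}, add states with every successor in Z. Z1 = {2, 3, 4, 5}; fixed.
Sat(AF lock) = {2, 3, 4, 5}

{2, 3, 4, 5}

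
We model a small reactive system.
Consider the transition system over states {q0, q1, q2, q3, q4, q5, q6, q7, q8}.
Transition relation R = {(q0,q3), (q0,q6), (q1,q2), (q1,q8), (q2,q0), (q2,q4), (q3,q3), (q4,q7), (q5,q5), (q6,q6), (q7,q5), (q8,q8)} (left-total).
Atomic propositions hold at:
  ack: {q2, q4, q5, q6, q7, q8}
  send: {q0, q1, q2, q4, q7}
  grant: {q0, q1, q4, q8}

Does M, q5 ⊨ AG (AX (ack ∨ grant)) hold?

Sat(ack ∨ grant) = {q0, q1, q2, q4, q5, q6, q7, q8}
Sat(AX (ack ∨ grant)) = {s : every successor in {q0, q1, q2, q4, q5, q6, q7, q8}} = {q1, q2, q4, q5, q6, q7, q8}
AG (AX (ack ∨ grant)): greatest fixpoint, start Z0 = {q1, q2, q4, q5, q6, q7, q8}, keep only states in Sat with every successor in Z. Z1 = {q1, q4, q5, q6, q7, q8}; Z2 = {q4, q5, q6, q7, q8}; fixed.
Sat(AG (AX (ack ∨ grant))) = {q4, q5, q6, q7, q8}
q5 ∈ Sat(AG (AX (ack ∨ grant))) = {q4, q5, q6, q7, q8}, so the formula holds at q5.

Yes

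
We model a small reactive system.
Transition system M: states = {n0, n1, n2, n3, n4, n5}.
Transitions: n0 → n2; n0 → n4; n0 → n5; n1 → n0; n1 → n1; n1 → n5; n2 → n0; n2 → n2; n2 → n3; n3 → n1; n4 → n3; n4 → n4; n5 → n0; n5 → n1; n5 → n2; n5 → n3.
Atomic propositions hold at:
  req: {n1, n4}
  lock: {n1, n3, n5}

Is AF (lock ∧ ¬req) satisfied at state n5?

Yes

Sat(¬req) = {n0, n2, n3, n5}
Sat(lock ∧ ¬req) = {n3, n5}
AF (lock ∧ ¬req): least fixpoint, start Z0 = {n3, n5}, add states with every successor in Z. Already a fixed point.
Sat(AF (lock ∧ ¬req)) = {n3, n5}
n5 ∈ Sat(AF (lock ∧ ¬req)) = {n3, n5}, so the formula holds at n5.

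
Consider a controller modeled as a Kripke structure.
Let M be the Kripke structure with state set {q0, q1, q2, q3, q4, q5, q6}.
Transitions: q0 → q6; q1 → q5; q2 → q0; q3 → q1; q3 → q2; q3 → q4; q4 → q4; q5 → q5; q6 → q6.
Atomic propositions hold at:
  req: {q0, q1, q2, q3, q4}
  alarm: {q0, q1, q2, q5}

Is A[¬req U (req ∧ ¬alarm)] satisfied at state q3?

Sat(¬req) = {q5, q6}
Sat(¬alarm) = {q3, q4, q6}
Sat(req ∧ ¬alarm) = {q3, q4}
A[¬req U (req ∧ ¬alarm)]: least fixpoint, start Z0 = Sat((req ∧ ¬alarm)) = {q3, q4}, add states in Sat(¬req) with every successor in Z. Already a fixed point.
Sat(A[¬req U (req ∧ ¬alarm)]) = {q3, q4}
q3 ∈ Sat(A[¬req U (req ∧ ¬alarm)]) = {q3, q4}, so the formula holds at q3.

Yes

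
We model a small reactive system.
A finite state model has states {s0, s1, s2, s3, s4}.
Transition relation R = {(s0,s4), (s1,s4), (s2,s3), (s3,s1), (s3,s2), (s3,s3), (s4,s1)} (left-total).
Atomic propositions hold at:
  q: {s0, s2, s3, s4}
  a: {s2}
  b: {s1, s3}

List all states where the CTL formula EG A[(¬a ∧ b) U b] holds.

Sat(¬a) = {s0, s1, s3, s4}
Sat(¬a ∧ b) = {s1, s3}
A[(¬a ∧ b) U b]: least fixpoint, start Z0 = Sat(b) = {s1, s3}, add states in Sat(¬a ∧ b) with every successor in Z. Already a fixed point.
Sat(A[(¬a ∧ b) U b]) = {s1, s3}
EG A[(¬a ∧ b) U b]: greatest fixpoint, start Z0 = {s1, s3}, keep only states in Sat with some successor in Z. Z1 = {s3}; fixed.
Sat(EG A[(¬a ∧ b) U b]) = {s3}

{s3}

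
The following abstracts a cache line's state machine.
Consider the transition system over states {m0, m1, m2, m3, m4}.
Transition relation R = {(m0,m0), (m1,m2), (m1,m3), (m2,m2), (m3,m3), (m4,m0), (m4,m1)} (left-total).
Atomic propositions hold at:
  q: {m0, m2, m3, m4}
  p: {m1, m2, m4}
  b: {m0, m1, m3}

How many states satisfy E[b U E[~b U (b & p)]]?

Sat(~b) = {m2, m4}
Sat(b & p) = {m1}
E[~b U (b & p)]: least fixpoint, start Z0 = Sat((b & p)) = {m1}, add states in Sat(~b) with some successor in Z. Z1 = {m1, m4}; fixed.
Sat(E[~b U (b & p)]) = {m1, m4}
E[b U E[~b U (b & p)]]: least fixpoint, start Z0 = Sat(E[~b U (b & p)]) = {m1, m4}, add states in Sat(b) with some successor in Z. Already a fixed point.
Sat(E[b U E[~b U (b & p)]]) = {m1, m4}
|Sat(E[b U E[~b U (b & p)]])| = |{m1, m4}| = 2.

2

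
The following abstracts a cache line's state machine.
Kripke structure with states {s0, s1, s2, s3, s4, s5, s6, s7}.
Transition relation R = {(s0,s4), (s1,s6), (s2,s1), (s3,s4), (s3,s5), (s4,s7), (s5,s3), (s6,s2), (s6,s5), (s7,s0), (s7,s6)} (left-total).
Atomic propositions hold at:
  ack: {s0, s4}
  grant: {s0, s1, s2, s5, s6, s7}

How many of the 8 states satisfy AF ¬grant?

4

Sat(¬grant) = {s3, s4}
AF ¬grant: least fixpoint, start Z0 = {s3, s4}, add states with every successor in Z. Z1 = {s0, s3, s4, s5}; fixed.
Sat(AF ¬grant) = {s0, s3, s4, s5}
|Sat(AF ¬grant)| = |{s0, s3, s4, s5}| = 4.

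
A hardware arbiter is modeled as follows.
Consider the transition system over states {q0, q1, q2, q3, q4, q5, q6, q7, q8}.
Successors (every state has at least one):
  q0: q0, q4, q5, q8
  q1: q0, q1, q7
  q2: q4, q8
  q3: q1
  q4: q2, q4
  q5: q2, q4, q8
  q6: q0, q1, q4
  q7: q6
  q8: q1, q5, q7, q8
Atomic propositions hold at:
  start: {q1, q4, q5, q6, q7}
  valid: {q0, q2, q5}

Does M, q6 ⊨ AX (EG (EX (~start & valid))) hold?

Sat(~start) = {q0, q2, q3, q8}
Sat(~start & valid) = {q0, q2}
Sat(EX (~start & valid)) = {s : some successor in {q0, q2}} = {q0, q1, q4, q5, q6}
EG (EX (~start & valid)): greatest fixpoint, start Z0 = {q0, q1, q4, q5, q6}, keep only states in Sat with some successor in Z. Already a fixed point.
Sat(EG (EX (~start & valid))) = {q0, q1, q4, q5, q6}
Sat(AX (EG (EX (~start & valid)))) = {s : every successor in {q0, q1, q4, q5, q6}} = {q3, q6, q7}
q6 ∈ Sat(AX (EG (EX (~start & valid)))) = {q3, q6, q7}, so the formula holds at q6.

Yes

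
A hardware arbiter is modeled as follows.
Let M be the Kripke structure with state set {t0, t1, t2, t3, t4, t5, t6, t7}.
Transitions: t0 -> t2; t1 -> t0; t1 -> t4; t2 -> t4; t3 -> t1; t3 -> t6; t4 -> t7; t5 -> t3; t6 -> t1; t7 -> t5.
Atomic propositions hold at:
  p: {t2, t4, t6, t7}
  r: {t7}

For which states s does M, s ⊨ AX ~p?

Sat(~p) = {t0, t1, t3, t5}
Sat(AX ~p) = {s : every successor in {t0, t1, t3, t5}} = {t5, t6, t7}

{t5, t6, t7}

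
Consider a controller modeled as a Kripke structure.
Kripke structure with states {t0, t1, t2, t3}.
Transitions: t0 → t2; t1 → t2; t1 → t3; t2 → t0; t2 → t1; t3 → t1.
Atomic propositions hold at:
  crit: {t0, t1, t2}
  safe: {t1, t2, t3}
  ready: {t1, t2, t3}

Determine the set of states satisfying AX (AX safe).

Sat(AX safe) = {s : every successor in {t1, t2, t3}} = {t0, t1, t3}
Sat(AX (AX safe)) = {s : every successor in {t0, t1, t3}} = {t2, t3}

{t2, t3}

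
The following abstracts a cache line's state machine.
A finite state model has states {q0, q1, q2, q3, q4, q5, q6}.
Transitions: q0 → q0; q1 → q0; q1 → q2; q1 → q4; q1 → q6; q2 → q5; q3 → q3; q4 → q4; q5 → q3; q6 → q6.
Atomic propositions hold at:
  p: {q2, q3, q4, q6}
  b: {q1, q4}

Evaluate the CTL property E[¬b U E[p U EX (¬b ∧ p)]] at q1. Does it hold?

Yes

Sat(¬b) = {q0, q2, q3, q5, q6}
Sat(¬b ∧ p) = {q2, q3, q6}
Sat(EX (¬b ∧ p)) = {s : some successor in {q2, q3, q6}} = {q1, q3, q5, q6}
E[p U EX (¬b ∧ p)]: least fixpoint, start Z0 = Sat(EX (¬b ∧ p)) = {q1, q3, q5, q6}, add states in Sat(p) with some successor in Z. Z1 = {q1, q2, q3, q5, q6}; fixed.
Sat(E[p U EX (¬b ∧ p)]) = {q1, q2, q3, q5, q6}
E[¬b U E[p U EX (¬b ∧ p)]]: least fixpoint, start Z0 = Sat(E[p U EX (¬b ∧ p)]) = {q1, q2, q3, q5, q6}, add states in Sat(¬b) with some successor in Z. Already a fixed point.
Sat(E[¬b U E[p U EX (¬b ∧ p)]]) = {q1, q2, q3, q5, q6}
q1 ∈ Sat(E[¬b U E[p U EX (¬b ∧ p)]]) = {q1, q2, q3, q5, q6}, so the formula holds at q1.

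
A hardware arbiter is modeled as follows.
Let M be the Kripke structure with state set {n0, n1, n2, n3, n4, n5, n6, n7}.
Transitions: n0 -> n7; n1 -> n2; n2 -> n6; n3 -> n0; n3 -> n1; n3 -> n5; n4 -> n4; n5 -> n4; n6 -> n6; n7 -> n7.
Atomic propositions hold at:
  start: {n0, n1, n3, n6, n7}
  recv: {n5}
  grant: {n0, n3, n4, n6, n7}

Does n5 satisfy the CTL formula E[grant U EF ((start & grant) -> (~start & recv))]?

Sat(start & grant) = {n0, n3, n6, n7}
Sat(~start) = {n2, n4, n5}
Sat(~start & recv) = {n5}
Sat((start & grant) -> (~start & recv)) = {n1, n2, n4, n5}
EF ((start & grant) -> (~start & recv)): least fixpoint, start Z0 = {n1, n2, n4, n5}, add states with some successor in Z. Z1 = {n1, n2, n3, n4, n5}; fixed.
Sat(EF ((start & grant) -> (~start & recv))) = {n1, n2, n3, n4, n5}
E[grant U EF ((start & grant) -> (~start & recv))]: least fixpoint, start Z0 = Sat(EF ((start & grant) -> (~start & recv))) = {n1, n2, n3, n4, n5}, add states in Sat(grant) with some successor in Z. Already a fixed point.
Sat(E[grant U EF ((start & grant) -> (~start & recv))]) = {n1, n2, n3, n4, n5}
n5 ∈ Sat(E[grant U EF ((start & grant) -> (~start & recv))]) = {n1, n2, n3, n4, n5}, so the formula holds at n5.

Yes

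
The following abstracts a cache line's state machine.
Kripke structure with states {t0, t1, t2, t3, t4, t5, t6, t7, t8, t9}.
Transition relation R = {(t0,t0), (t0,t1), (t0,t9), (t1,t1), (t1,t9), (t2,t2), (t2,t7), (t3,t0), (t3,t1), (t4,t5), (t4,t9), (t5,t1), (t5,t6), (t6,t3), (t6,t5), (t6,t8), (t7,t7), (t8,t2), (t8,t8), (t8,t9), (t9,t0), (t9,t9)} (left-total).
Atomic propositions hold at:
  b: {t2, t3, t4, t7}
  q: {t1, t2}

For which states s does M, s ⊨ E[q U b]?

{t2, t3, t4, t7}

E[q U b]: least fixpoint, start Z0 = Sat(b) = {t2, t3, t4, t7}, add states in Sat(q) with some successor in Z. Already a fixed point.
Sat(E[q U b]) = {t2, t3, t4, t7}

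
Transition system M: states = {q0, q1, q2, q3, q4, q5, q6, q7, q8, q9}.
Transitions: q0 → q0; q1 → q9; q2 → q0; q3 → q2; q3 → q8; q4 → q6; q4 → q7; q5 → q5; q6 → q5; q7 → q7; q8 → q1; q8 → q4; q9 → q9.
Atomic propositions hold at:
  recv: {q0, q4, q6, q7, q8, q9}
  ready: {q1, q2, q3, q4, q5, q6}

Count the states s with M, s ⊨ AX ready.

Sat(AX ready) = {s : every successor in {q1, q2, q3, q4, q5, q6}} = {q5, q6, q8}
|Sat(AX ready)| = |{q5, q6, q8}| = 3.

3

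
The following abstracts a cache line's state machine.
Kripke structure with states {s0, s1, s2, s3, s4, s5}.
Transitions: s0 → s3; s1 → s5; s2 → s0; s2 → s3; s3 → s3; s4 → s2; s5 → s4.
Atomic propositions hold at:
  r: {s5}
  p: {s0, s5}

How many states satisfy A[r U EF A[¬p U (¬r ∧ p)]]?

5

Sat(¬p) = {s1, s2, s3, s4}
Sat(¬r) = {s0, s1, s2, s3, s4}
Sat(¬r ∧ p) = {s0}
A[¬p U (¬r ∧ p)]: least fixpoint, start Z0 = Sat((¬r ∧ p)) = {s0}, add states in Sat(¬p) with every successor in Z. Already a fixed point.
Sat(A[¬p U (¬r ∧ p)]) = {s0}
EF A[¬p U (¬r ∧ p)]: least fixpoint, start Z0 = {s0}, add states with some successor in Z. Z1 = {s0, s2}; Z2 = {s0, s2, s4}; Z3 = {s0, s2, s4, s5}; Z4 = {s0, s1, s2, s4, s5}; fixed.
Sat(EF A[¬p U (¬r ∧ p)]) = {s0, s1, s2, s4, s5}
A[r U EF A[¬p U (¬r ∧ p)]]: least fixpoint, start Z0 = Sat(EF A[¬p U (¬r ∧ p)]) = {s0, s1, s2, s4, s5}, add states in Sat(r) with every successor in Z. Already a fixed point.
Sat(A[r U EF A[¬p U (¬r ∧ p)]]) = {s0, s1, s2, s4, s5}
|Sat(A[r U EF A[¬p U (¬r ∧ p)]])| = |{s0, s1, s2, s4, s5}| = 5.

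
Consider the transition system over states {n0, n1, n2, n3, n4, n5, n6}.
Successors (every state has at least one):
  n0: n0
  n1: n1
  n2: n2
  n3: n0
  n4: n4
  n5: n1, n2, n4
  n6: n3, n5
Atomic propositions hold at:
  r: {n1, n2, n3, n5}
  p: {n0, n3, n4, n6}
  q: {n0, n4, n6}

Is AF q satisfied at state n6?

AF q: least fixpoint, start Z0 = {n0, n4, n6}, add states with every successor in Z. Z1 = {n0, n3, n4, n6}; fixed.
Sat(AF q) = {n0, n3, n4, n6}
n6 ∈ Sat(AF q) = {n0, n3, n4, n6}, so the formula holds at n6.

Yes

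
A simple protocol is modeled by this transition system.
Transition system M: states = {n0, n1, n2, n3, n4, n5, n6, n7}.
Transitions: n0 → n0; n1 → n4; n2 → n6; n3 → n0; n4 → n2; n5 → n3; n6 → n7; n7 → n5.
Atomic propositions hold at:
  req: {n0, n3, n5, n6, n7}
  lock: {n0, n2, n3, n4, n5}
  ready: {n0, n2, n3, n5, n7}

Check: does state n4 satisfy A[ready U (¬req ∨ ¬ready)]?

Sat(¬req) = {n1, n2, n4}
Sat(¬ready) = {n1, n4, n6}
Sat(¬req ∨ ¬ready) = {n1, n2, n4, n6}
A[ready U (¬req ∨ ¬ready)]: least fixpoint, start Z0 = Sat((¬req ∨ ¬ready)) = {n1, n2, n4, n6}, add states in Sat(ready) with every successor in Z. Already a fixed point.
Sat(A[ready U (¬req ∨ ¬ready)]) = {n1, n2, n4, n6}
n4 ∈ Sat(A[ready U (¬req ∨ ¬ready)]) = {n1, n2, n4, n6}, so the formula holds at n4.

Yes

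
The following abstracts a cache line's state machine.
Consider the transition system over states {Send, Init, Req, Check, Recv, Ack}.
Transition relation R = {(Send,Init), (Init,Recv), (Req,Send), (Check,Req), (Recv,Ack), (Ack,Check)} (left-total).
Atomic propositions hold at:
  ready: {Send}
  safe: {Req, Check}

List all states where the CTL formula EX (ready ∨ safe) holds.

Sat(ready ∨ safe) = {Send, Req, Check}
Sat(EX (ready ∨ safe)) = {s : some successor in {Send, Req, Check}} = {Req, Check, Ack}

{Req, Check, Ack}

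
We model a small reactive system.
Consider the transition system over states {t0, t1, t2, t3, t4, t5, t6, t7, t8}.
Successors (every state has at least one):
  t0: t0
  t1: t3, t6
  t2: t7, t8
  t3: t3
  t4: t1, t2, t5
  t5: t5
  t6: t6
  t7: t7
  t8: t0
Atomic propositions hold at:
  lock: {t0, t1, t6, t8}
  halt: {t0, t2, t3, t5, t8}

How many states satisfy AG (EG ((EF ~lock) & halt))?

Sat(~lock) = {t2, t3, t4, t5, t7}
EF ~lock: least fixpoint, start Z0 = {t2, t3, t4, t5, t7}, add states with some successor in Z. Z1 = {t1, t2, t3, t4, t5, t7}; fixed.
Sat(EF ~lock) = {t1, t2, t3, t4, t5, t7}
Sat((EF ~lock) & halt) = {t2, t3, t5}
EG ((EF ~lock) & halt): greatest fixpoint, start Z0 = {t2, t3, t5}, keep only states in Sat with some successor in Z. Z1 = {t3, t5}; fixed.
Sat(EG ((EF ~lock) & halt)) = {t3, t5}
AG (EG ((EF ~lock) & halt)): greatest fixpoint, start Z0 = {t3, t5}, keep only states in Sat with every successor in Z. Already a fixed point.
Sat(AG (EG ((EF ~lock) & halt))) = {t3, t5}
|Sat(AG (EG ((EF ~lock) & halt)))| = |{t3, t5}| = 2.

2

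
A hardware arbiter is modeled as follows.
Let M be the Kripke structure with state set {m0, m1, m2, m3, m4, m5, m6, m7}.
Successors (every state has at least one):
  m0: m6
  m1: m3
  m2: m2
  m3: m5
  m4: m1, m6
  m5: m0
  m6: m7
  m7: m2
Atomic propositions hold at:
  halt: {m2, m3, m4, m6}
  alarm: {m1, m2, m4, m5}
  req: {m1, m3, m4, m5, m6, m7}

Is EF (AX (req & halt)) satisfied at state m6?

Sat(req & halt) = {m3, m4, m6}
Sat(AX (req & halt)) = {s : every successor in {m3, m4, m6}} = {m0, m1}
EF (AX (req & halt)): least fixpoint, start Z0 = {m0, m1}, add states with some successor in Z. Z1 = {m0, m1, m4, m5}; Z2 = {m0, m1, m3, m4, m5}; fixed.
Sat(EF (AX (req & halt))) = {m0, m1, m3, m4, m5}
m6 ∉ Sat(EF (AX (req & halt))) = {m0, m1, m3, m4, m5}, so the formula does not hold at m6.

No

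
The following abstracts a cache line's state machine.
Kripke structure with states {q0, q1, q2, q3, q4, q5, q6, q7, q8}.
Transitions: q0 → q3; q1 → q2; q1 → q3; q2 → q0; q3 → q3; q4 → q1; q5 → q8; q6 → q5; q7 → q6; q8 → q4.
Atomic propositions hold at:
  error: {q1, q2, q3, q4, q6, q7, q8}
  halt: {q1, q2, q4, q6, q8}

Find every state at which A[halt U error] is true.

{q1, q2, q3, q4, q6, q7, q8}

A[halt U error]: least fixpoint, start Z0 = Sat(error) = {q1, q2, q3, q4, q6, q7, q8}, add states in Sat(halt) with every successor in Z. Already a fixed point.
Sat(A[halt U error]) = {q1, q2, q3, q4, q6, q7, q8}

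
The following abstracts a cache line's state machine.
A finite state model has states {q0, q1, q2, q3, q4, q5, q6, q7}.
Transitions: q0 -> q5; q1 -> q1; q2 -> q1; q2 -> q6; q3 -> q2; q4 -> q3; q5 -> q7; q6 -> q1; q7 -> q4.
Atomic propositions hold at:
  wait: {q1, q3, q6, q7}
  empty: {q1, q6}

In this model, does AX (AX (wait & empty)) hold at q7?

Sat(wait & empty) = {q1, q6}
Sat(AX (wait & empty)) = {s : every successor in {q1, q6}} = {q1, q2, q6}
Sat(AX (AX (wait & empty))) = {s : every successor in {q1, q2, q6}} = {q1, q2, q3, q6}
q7 ∉ Sat(AX (AX (wait & empty))) = {q1, q2, q3, q6}, so the formula does not hold at q7.

No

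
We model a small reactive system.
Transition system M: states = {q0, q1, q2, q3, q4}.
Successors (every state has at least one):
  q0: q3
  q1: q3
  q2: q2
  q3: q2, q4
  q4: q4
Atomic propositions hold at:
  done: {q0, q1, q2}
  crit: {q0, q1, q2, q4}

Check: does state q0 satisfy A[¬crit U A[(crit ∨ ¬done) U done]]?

Sat(¬crit) = {q3}
Sat(¬done) = {q3, q4}
Sat(crit ∨ ¬done) = {q0, q1, q2, q3, q4}
A[(crit ∨ ¬done) U done]: least fixpoint, start Z0 = Sat(done) = {q0, q1, q2}, add states in Sat(crit ∨ ¬done) with every successor in Z. Already a fixed point.
Sat(A[(crit ∨ ¬done) U done]) = {q0, q1, q2}
A[¬crit U A[(crit ∨ ¬done) U done]]: least fixpoint, start Z0 = Sat(A[(crit ∨ ¬done) U done]) = {q0, q1, q2}, add states in Sat(¬crit) with every successor in Z. Already a fixed point.
Sat(A[¬crit U A[(crit ∨ ¬done) U done]]) = {q0, q1, q2}
q0 ∈ Sat(A[¬crit U A[(crit ∨ ¬done) U done]]) = {q0, q1, q2}, so the formula holds at q0.

Yes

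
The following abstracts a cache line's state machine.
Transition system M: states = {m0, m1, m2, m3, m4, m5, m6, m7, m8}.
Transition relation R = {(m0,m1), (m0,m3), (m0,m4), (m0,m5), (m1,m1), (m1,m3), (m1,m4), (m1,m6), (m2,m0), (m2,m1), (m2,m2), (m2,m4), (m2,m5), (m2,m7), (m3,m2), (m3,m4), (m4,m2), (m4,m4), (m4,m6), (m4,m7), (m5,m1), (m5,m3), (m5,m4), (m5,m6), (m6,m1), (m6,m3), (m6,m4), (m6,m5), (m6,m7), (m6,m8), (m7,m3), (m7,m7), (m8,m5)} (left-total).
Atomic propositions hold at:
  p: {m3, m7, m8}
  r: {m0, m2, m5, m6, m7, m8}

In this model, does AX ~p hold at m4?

No

Sat(~p) = {m0, m1, m2, m4, m5, m6}
Sat(AX ~p) = {s : every successor in {m0, m1, m2, m4, m5, m6}} = {m3, m8}
m4 ∉ Sat(AX ~p) = {m3, m8}, so the formula does not hold at m4.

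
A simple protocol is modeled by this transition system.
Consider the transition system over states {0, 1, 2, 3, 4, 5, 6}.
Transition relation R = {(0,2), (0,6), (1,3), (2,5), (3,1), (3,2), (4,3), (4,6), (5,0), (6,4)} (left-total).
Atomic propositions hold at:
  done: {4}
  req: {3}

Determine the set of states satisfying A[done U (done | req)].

{3, 4}

Sat(done | req) = {3, 4}
A[done U (done | req)]: least fixpoint, start Z0 = Sat((done | req)) = {3, 4}, add states in Sat(done) with every successor in Z. Already a fixed point.
Sat(A[done U (done | req)]) = {3, 4}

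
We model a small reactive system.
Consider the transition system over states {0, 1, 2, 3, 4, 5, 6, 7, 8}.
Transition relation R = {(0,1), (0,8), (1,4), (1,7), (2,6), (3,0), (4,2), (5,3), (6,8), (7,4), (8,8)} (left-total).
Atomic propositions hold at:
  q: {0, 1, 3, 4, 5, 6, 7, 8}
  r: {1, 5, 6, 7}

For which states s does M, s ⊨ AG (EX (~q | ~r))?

{6, 8}

Sat(~q) = {2}
Sat(~r) = {0, 2, 3, 4, 8}
Sat(~q | ~r) = {0, 2, 3, 4, 8}
Sat(EX (~q | ~r)) = {s : some successor in {0, 2, 3, 4, 8}} = {0, 1, 3, 4, 5, 6, 7, 8}
AG (EX (~q | ~r)): greatest fixpoint, start Z0 = {0, 1, 3, 4, 5, 6, 7, 8}, keep only states in Sat with every successor in Z. Z1 = {0, 1, 3, 5, 6, 7, 8}; Z2 = {0, 3, 5, 6, 8}; Z3 = {3, 5, 6, 8}; Z4 = {5, 6, 8}; Z5 = {6, 8}; fixed.
Sat(AG (EX (~q | ~r))) = {6, 8}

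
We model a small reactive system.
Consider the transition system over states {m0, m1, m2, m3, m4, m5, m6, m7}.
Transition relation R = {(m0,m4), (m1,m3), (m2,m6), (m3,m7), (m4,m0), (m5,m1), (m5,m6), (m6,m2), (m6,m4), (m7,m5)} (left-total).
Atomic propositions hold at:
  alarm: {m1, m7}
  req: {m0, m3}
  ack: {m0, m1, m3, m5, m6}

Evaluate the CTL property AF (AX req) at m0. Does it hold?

Yes

Sat(AX req) = {s : every successor in {m0, m3}} = {m1, m4}
AF (AX req): least fixpoint, start Z0 = {m1, m4}, add states with every successor in Z. Z1 = {m0, m1, m4}; fixed.
Sat(AF (AX req)) = {m0, m1, m4}
m0 ∈ Sat(AF (AX req)) = {m0, m1, m4}, so the formula holds at m0.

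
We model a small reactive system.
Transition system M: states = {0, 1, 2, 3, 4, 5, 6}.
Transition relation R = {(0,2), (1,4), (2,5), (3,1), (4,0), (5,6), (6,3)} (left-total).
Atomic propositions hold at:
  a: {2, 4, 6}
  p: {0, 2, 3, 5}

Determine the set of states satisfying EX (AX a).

Sat(AX a) = {s : every successor in {2, 4, 6}} = {0, 1, 5}
Sat(EX (AX a)) = {s : some successor in {0, 1, 5}} = {2, 3, 4}

{2, 3, 4}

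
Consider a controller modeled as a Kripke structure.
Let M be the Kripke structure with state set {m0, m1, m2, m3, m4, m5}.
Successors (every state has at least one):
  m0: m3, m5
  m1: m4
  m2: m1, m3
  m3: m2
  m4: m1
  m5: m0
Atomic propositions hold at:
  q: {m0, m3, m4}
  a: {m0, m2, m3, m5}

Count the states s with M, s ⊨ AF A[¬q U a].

Sat(¬q) = {m1, m2, m5}
A[¬q U a]: least fixpoint, start Z0 = Sat(a) = {m0, m2, m3, m5}, add states in Sat(¬q) with every successor in Z. Already a fixed point.
Sat(A[¬q U a]) = {m0, m2, m3, m5}
AF A[¬q U a]: least fixpoint, start Z0 = {m0, m2, m3, m5}, add states with every successor in Z. Already a fixed point.
Sat(AF A[¬q U a]) = {m0, m2, m3, m5}
|Sat(AF A[¬q U a])| = |{m0, m2, m3, m5}| = 4.

4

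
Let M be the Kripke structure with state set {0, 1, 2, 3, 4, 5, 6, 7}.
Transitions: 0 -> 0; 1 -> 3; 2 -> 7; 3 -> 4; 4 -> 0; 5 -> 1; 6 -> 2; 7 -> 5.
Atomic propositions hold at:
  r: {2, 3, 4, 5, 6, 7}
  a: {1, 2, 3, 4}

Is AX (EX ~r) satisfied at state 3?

Yes

Sat(~r) = {0, 1}
Sat(EX ~r) = {s : some successor in {0, 1}} = {0, 4, 5}
Sat(AX (EX ~r)) = {s : every successor in {0, 4, 5}} = {0, 3, 4, 7}
3 ∈ Sat(AX (EX ~r)) = {0, 3, 4, 7}, so the formula holds at 3.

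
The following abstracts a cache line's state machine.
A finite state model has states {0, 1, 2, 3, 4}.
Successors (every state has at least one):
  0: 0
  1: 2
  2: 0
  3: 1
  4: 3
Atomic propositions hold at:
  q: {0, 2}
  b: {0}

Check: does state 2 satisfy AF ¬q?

Sat(¬q) = {1, 3, 4}
AF ¬q: least fixpoint, start Z0 = {1, 3, 4}, add states with every successor in Z. Already a fixed point.
Sat(AF ¬q) = {1, 3, 4}
2 ∉ Sat(AF ¬q) = {1, 3, 4}, so the formula does not hold at 2.

No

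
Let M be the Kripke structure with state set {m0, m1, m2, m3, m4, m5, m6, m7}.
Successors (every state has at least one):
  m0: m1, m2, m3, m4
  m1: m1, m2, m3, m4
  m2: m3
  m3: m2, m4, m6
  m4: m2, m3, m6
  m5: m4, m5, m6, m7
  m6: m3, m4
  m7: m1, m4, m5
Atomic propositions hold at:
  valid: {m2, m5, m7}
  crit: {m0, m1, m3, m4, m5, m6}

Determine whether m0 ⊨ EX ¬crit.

Sat(¬crit) = {m2, m7}
Sat(EX ¬crit) = {s : some successor in {m2, m7}} = {m0, m1, m3, m4, m5}
m0 ∈ Sat(EX ¬crit) = {m0, m1, m3, m4, m5}, so the formula holds at m0.

Yes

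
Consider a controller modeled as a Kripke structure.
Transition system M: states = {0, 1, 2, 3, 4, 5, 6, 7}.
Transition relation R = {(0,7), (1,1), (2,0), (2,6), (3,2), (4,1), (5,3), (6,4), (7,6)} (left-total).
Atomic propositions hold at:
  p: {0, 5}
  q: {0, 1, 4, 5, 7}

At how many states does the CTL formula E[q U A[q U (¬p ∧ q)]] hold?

Sat(¬p) = {1, 2, 3, 4, 6, 7}
Sat(¬p ∧ q) = {1, 4, 7}
A[q U (¬p ∧ q)]: least fixpoint, start Z0 = Sat((¬p ∧ q)) = {1, 4, 7}, add states in Sat(q) with every successor in Z. Z1 = {0, 1, 4, 7}; fixed.
Sat(A[q U (¬p ∧ q)]) = {0, 1, 4, 7}
E[q U A[q U (¬p ∧ q)]]: least fixpoint, start Z0 = Sat(A[q U (¬p ∧ q)]) = {0, 1, 4, 7}, add states in Sat(q) with some successor in Z. Already a fixed point.
Sat(E[q U A[q U (¬p ∧ q)]]) = {0, 1, 4, 7}
|Sat(E[q U A[q U (¬p ∧ q)]])| = |{0, 1, 4, 7}| = 4.

4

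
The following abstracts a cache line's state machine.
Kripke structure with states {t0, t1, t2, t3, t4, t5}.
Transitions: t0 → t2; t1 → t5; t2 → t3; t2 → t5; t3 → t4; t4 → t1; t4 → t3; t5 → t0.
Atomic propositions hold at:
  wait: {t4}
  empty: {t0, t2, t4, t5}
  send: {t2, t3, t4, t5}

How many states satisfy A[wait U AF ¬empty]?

Sat(¬empty) = {t1, t3}
AF ¬empty: least fixpoint, start Z0 = {t1, t3}, add states with every successor in Z. Z1 = {t1, t3, t4}; fixed.
Sat(AF ¬empty) = {t1, t3, t4}
A[wait U AF ¬empty]: least fixpoint, start Z0 = Sat(AF ¬empty) = {t1, t3, t4}, add states in Sat(wait) with every successor in Z. Already a fixed point.
Sat(A[wait U AF ¬empty]) = {t1, t3, t4}
|Sat(A[wait U AF ¬empty])| = |{t1, t3, t4}| = 3.

3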